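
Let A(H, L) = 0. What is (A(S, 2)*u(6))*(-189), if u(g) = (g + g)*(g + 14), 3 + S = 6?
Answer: 0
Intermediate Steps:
S = 3 (S = -3 + 6 = 3)
u(g) = 2*g*(14 + g) (u(g) = (2*g)*(14 + g) = 2*g*(14 + g))
(A(S, 2)*u(6))*(-189) = (0*(2*6*(14 + 6)))*(-189) = (0*(2*6*20))*(-189) = (0*240)*(-189) = 0*(-189) = 0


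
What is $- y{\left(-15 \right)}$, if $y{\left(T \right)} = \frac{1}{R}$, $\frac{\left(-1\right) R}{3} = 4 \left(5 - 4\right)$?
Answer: $\frac{1}{12} \approx 0.083333$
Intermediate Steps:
$R = -12$ ($R = - 3 \cdot 4 \left(5 - 4\right) = - 3 \cdot 4 \cdot 1 = \left(-3\right) 4 = -12$)
$y{\left(T \right)} = - \frac{1}{12}$ ($y{\left(T \right)} = \frac{1}{-12} = - \frac{1}{12}$)
$- y{\left(-15 \right)} = \left(-1\right) \left(- \frac{1}{12}\right) = \frac{1}{12}$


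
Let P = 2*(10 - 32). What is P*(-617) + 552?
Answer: 27700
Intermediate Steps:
P = -44 (P = 2*(-22) = -44)
P*(-617) + 552 = -44*(-617) + 552 = 27148 + 552 = 27700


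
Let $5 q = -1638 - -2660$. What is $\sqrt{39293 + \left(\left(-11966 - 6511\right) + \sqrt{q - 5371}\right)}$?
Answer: $\frac{\sqrt{520400 + 5 i \sqrt{129165}}}{5} \approx 144.28 + 0.2491 i$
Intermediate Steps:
$q = \frac{1022}{5}$ ($q = \frac{-1638 - -2660}{5} = \frac{-1638 + 2660}{5} = \frac{1}{5} \cdot 1022 = \frac{1022}{5} \approx 204.4$)
$\sqrt{39293 + \left(\left(-11966 - 6511\right) + \sqrt{q - 5371}\right)} = \sqrt{39293 + \left(\left(-11966 - 6511\right) + \sqrt{\frac{1022}{5} - 5371}\right)} = \sqrt{39293 - \left(18477 - \sqrt{- \frac{25833}{5}}\right)} = \sqrt{39293 - \left(18477 - \frac{i \sqrt{129165}}{5}\right)} = \sqrt{20816 + \frac{i \sqrt{129165}}{5}}$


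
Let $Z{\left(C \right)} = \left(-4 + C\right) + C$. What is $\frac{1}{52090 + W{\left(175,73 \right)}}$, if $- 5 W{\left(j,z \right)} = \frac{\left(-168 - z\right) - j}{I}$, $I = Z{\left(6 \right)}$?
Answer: $\frac{5}{260502} \approx 1.9194 \cdot 10^{-5}$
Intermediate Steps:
$Z{\left(C \right)} = -4 + 2 C$
$I = 8$ ($I = -4 + 2 \cdot 6 = -4 + 12 = 8$)
$W{\left(j,z \right)} = \frac{21}{5} + \frac{j}{40} + \frac{z}{40}$ ($W{\left(j,z \right)} = - \frac{\left(\left(-168 - z\right) - j\right) \frac{1}{8}}{5} = - \frac{\left(-168 - j - z\right) \frac{1}{8}}{5} = - \frac{-21 - \frac{j}{8} - \frac{z}{8}}{5} = \frac{21}{5} + \frac{j}{40} + \frac{z}{40}$)
$\frac{1}{52090 + W{\left(175,73 \right)}} = \frac{1}{52090 + \left(\frac{21}{5} + \frac{1}{40} \cdot 175 + \frac{1}{40} \cdot 73\right)} = \frac{1}{52090 + \left(\frac{21}{5} + \frac{35}{8} + \frac{73}{40}\right)} = \frac{1}{52090 + \frac{52}{5}} = \frac{1}{\frac{260502}{5}} = \frac{5}{260502}$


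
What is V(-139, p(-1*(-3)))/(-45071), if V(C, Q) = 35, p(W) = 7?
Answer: -35/45071 ≈ -0.00077655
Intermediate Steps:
V(-139, p(-1*(-3)))/(-45071) = 35/(-45071) = 35*(-1/45071) = -35/45071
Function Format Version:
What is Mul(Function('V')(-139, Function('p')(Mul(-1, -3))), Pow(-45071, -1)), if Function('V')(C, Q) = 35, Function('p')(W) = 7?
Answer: Rational(-35, 45071) ≈ -0.00077655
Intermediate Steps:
Mul(Function('V')(-139, Function('p')(Mul(-1, -3))), Pow(-45071, -1)) = Mul(35, Pow(-45071, -1)) = Mul(35, Rational(-1, 45071)) = Rational(-35, 45071)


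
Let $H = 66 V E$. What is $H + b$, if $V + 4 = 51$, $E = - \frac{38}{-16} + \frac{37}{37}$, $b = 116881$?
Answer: $\frac{509401}{4} \approx 1.2735 \cdot 10^{5}$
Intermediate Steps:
$E = \frac{27}{8}$ ($E = \left(-38\right) \left(- \frac{1}{16}\right) + 37 \cdot \frac{1}{37} = \frac{19}{8} + 1 = \frac{27}{8} \approx 3.375$)
$V = 47$ ($V = -4 + 51 = 47$)
$H = \frac{41877}{4}$ ($H = 66 \cdot 47 \cdot \frac{27}{8} = 3102 \cdot \frac{27}{8} = \frac{41877}{4} \approx 10469.0$)
$H + b = \frac{41877}{4} + 116881 = \frac{509401}{4}$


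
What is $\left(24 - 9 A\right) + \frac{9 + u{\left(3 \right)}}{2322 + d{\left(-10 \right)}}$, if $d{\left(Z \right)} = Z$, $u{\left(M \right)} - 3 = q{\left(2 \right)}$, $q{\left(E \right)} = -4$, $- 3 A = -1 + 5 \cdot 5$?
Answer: $\frac{27745}{289} \approx 96.003$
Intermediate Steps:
$A = -8$ ($A = - \frac{-1 + 5 \cdot 5}{3} = - \frac{-1 + 25}{3} = \left(- \frac{1}{3}\right) 24 = -8$)
$u{\left(M \right)} = -1$ ($u{\left(M \right)} = 3 - 4 = -1$)
$\left(24 - 9 A\right) + \frac{9 + u{\left(3 \right)}}{2322 + d{\left(-10 \right)}} = \left(24 - -72\right) + \frac{9 - 1}{2322 - 10} = \left(24 + 72\right) + \frac{8}{2312} = 96 + 8 \cdot \frac{1}{2312} = 96 + \frac{1}{289} = \frac{27745}{289}$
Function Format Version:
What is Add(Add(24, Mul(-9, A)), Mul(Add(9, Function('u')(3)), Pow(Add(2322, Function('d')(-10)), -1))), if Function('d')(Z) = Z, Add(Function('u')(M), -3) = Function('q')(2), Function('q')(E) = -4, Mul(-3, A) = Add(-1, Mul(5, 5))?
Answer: Rational(27745, 289) ≈ 96.003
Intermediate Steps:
A = -8 (A = Mul(Rational(-1, 3), Add(-1, Mul(5, 5))) = Mul(Rational(-1, 3), Add(-1, 25)) = Mul(Rational(-1, 3), 24) = -8)
Function('u')(M) = -1 (Function('u')(M) = Add(3, -4) = -1)
Add(Add(24, Mul(-9, A)), Mul(Add(9, Function('u')(3)), Pow(Add(2322, Function('d')(-10)), -1))) = Add(Add(24, Mul(-9, -8)), Mul(Add(9, -1), Pow(Add(2322, -10), -1))) = Add(Add(24, 72), Mul(8, Pow(2312, -1))) = Add(96, Mul(8, Rational(1, 2312))) = Add(96, Rational(1, 289)) = Rational(27745, 289)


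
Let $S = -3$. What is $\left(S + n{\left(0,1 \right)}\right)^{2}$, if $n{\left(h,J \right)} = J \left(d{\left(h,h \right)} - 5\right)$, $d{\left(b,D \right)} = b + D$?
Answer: $64$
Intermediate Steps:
$d{\left(b,D \right)} = D + b$
$n{\left(h,J \right)} = J \left(-5 + 2 h\right)$ ($n{\left(h,J \right)} = J \left(\left(h + h\right) - 5\right) = J \left(2 h - 5\right) = J \left(-5 + 2 h\right)$)
$\left(S + n{\left(0,1 \right)}\right)^{2} = \left(-3 + 1 \left(-5 + 2 \cdot 0\right)\right)^{2} = \left(-3 + 1 \left(-5 + 0\right)\right)^{2} = \left(-3 + 1 \left(-5\right)\right)^{2} = \left(-3 - 5\right)^{2} = \left(-8\right)^{2} = 64$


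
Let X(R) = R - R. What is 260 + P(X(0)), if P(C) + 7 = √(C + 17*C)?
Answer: 253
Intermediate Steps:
X(R) = 0
P(C) = -7 + 3*√2*√C (P(C) = -7 + √(C + 17*C) = -7 + √(18*C) = -7 + 3*√2*√C)
260 + P(X(0)) = 260 + (-7 + 3*√2*√0) = 260 + (-7 + 3*√2*0) = 260 + (-7 + 0) = 260 - 7 = 253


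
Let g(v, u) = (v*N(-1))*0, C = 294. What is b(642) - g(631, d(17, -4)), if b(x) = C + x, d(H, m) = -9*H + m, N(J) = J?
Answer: 936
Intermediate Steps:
d(H, m) = m - 9*H
g(v, u) = 0 (g(v, u) = (v*(-1))*0 = -v*0 = 0)
b(x) = 294 + x
b(642) - g(631, d(17, -4)) = (294 + 642) - 1*0 = 936 + 0 = 936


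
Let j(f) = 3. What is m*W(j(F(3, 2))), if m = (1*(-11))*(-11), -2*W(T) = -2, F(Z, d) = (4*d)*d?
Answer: 121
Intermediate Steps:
F(Z, d) = 4*d**2
W(T) = 1 (W(T) = -1/2*(-2) = 1)
m = 121 (m = -11*(-11) = 121)
m*W(j(F(3, 2))) = 121*1 = 121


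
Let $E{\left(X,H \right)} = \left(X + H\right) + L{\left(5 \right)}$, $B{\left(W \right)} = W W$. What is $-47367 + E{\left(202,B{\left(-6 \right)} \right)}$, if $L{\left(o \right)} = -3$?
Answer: $-47132$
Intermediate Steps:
$B{\left(W \right)} = W^{2}$
$E{\left(X,H \right)} = -3 + H + X$ ($E{\left(X,H \right)} = \left(X + H\right) - 3 = \left(H + X\right) - 3 = -3 + H + X$)
$-47367 + E{\left(202,B{\left(-6 \right)} \right)} = -47367 + \left(-3 + \left(-6\right)^{2} + 202\right) = -47367 + \left(-3 + 36 + 202\right) = -47367 + 235 = -47132$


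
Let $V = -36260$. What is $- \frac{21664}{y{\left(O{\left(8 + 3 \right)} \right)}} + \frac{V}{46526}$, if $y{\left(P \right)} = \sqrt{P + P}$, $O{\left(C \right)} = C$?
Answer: $- \frac{18130}{23263} - \frac{10832 \sqrt{22}}{11} \approx -4619.6$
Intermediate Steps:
$y{\left(P \right)} = \sqrt{2} \sqrt{P}$ ($y{\left(P \right)} = \sqrt{2 P} = \sqrt{2} \sqrt{P}$)
$- \frac{21664}{y{\left(O{\left(8 + 3 \right)} \right)}} + \frac{V}{46526} = - \frac{21664}{\sqrt{2} \sqrt{8 + 3}} - \frac{36260}{46526} = - \frac{21664}{\sqrt{2} \sqrt{11}} - \frac{18130}{23263} = - \frac{21664}{\sqrt{22}} - \frac{18130}{23263} = - 21664 \frac{\sqrt{22}}{22} - \frac{18130}{23263} = - \frac{10832 \sqrt{22}}{11} - \frac{18130}{23263} = - \frac{18130}{23263} - \frac{10832 \sqrt{22}}{11}$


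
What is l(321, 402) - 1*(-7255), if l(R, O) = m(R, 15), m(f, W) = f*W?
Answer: 12070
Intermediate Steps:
m(f, W) = W*f
l(R, O) = 15*R
l(321, 402) - 1*(-7255) = 15*321 - 1*(-7255) = 4815 + 7255 = 12070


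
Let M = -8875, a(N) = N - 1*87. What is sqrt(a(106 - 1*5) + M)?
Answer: I*sqrt(8861) ≈ 94.133*I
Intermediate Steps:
a(N) = -87 + N (a(N) = N - 87 = -87 + N)
sqrt(a(106 - 1*5) + M) = sqrt((-87 + (106 - 1*5)) - 8875) = sqrt((-87 + (106 - 5)) - 8875) = sqrt((-87 + 101) - 8875) = sqrt(14 - 8875) = sqrt(-8861) = I*sqrt(8861)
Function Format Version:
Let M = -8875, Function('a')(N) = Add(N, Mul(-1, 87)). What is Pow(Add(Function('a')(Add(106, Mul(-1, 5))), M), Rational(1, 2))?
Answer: Mul(I, Pow(8861, Rational(1, 2))) ≈ Mul(94.133, I)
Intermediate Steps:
Function('a')(N) = Add(-87, N) (Function('a')(N) = Add(N, -87) = Add(-87, N))
Pow(Add(Function('a')(Add(106, Mul(-1, 5))), M), Rational(1, 2)) = Pow(Add(Add(-87, Add(106, Mul(-1, 5))), -8875), Rational(1, 2)) = Pow(Add(Add(-87, Add(106, -5)), -8875), Rational(1, 2)) = Pow(Add(Add(-87, 101), -8875), Rational(1, 2)) = Pow(Add(14, -8875), Rational(1, 2)) = Pow(-8861, Rational(1, 2)) = Mul(I, Pow(8861, Rational(1, 2)))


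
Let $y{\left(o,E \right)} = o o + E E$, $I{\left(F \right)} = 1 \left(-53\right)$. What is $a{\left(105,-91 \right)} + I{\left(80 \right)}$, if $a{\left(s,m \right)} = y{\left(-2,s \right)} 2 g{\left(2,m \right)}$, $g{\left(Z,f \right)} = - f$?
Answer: $2007225$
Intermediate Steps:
$I{\left(F \right)} = -53$
$y{\left(o,E \right)} = E^{2} + o^{2}$ ($y{\left(o,E \right)} = o^{2} + E^{2} = E^{2} + o^{2}$)
$a{\left(s,m \right)} = - m \left(8 + 2 s^{2}\right)$ ($a{\left(s,m \right)} = \left(s^{2} + \left(-2\right)^{2}\right) 2 \left(- m\right) = \left(s^{2} + 4\right) 2 \left(- m\right) = \left(4 + s^{2}\right) 2 \left(- m\right) = \left(8 + 2 s^{2}\right) \left(- m\right) = - m \left(8 + 2 s^{2}\right)$)
$a{\left(105,-91 \right)} + I{\left(80 \right)} = \left(-2\right) \left(-91\right) \left(4 + 105^{2}\right) - 53 = \left(-2\right) \left(-91\right) \left(4 + 11025\right) - 53 = \left(-2\right) \left(-91\right) 11029 - 53 = 2007278 - 53 = 2007225$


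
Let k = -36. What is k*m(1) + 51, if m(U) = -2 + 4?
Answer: -21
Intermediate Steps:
m(U) = 2
k*m(1) + 51 = -36*2 + 51 = -72 + 51 = -21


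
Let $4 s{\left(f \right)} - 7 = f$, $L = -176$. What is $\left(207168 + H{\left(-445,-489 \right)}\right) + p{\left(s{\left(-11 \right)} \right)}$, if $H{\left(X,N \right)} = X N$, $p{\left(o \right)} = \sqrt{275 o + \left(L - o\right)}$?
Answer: $424773 + 15 i \sqrt{2} \approx 4.2477 \cdot 10^{5} + 21.213 i$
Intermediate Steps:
$s{\left(f \right)} = \frac{7}{4} + \frac{f}{4}$
$p{\left(o \right)} = \sqrt{-176 + 274 o}$ ($p{\left(o \right)} = \sqrt{275 o - \left(176 + o\right)} = \sqrt{-176 + 274 o}$)
$H{\left(X,N \right)} = N X$
$\left(207168 + H{\left(-445,-489 \right)}\right) + p{\left(s{\left(-11 \right)} \right)} = \left(207168 - -217605\right) + \sqrt{-176 + 274 \left(\frac{7}{4} + \frac{1}{4} \left(-11\right)\right)} = \left(207168 + 217605\right) + \sqrt{-176 + 274 \left(\frac{7}{4} - \frac{11}{4}\right)} = 424773 + \sqrt{-176 + 274 \left(-1\right)} = 424773 + \sqrt{-176 - 274} = 424773 + \sqrt{-450} = 424773 + 15 i \sqrt{2}$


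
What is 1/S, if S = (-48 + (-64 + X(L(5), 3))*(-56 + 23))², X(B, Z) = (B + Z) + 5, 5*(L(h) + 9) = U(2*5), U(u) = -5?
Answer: 1/4536900 ≈ 2.2041e-7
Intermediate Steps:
L(h) = -10 (L(h) = -9 + (⅕)*(-5) = -9 - 1 = -10)
X(B, Z) = 5 + B + Z
S = 4536900 (S = (-48 + (-64 + (5 - 10 + 3))*(-56 + 23))² = (-48 + (-64 - 2)*(-33))² = (-48 - 66*(-33))² = (-48 + 2178)² = 2130² = 4536900)
1/S = 1/4536900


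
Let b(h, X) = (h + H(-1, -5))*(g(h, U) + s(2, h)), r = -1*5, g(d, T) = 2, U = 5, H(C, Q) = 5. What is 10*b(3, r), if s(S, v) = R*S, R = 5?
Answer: 960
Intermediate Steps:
r = -5
s(S, v) = 5*S
b(h, X) = 60 + 12*h (b(h, X) = (h + 5)*(2 + 5*2) = (5 + h)*(2 + 10) = (5 + h)*12 = 60 + 12*h)
10*b(3, r) = 10*(60 + 12*3) = 10*(60 + 36) = 10*96 = 960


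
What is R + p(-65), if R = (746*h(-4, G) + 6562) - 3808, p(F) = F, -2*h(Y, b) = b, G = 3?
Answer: 1570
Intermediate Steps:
h(Y, b) = -b/2
R = 1635 (R = (746*(-1/2*3) + 6562) - 3808 = (746*(-3/2) + 6562) - 3808 = (-1119 + 6562) - 3808 = 5443 - 3808 = 1635)
R + p(-65) = 1635 - 65 = 1570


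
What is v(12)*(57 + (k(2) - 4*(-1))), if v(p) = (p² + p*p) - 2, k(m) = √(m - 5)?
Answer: 17446 + 286*I*√3 ≈ 17446.0 + 495.37*I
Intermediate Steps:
k(m) = √(-5 + m)
v(p) = -2 + 2*p² (v(p) = (p² + p²) - 2 = 2*p² - 2 = -2 + 2*p²)
v(12)*(57 + (k(2) - 4*(-1))) = (-2 + 2*12²)*(57 + (√(-5 + 2) - 4*(-1))) = (-2 + 2*144)*(57 + (√(-3) + 4)) = (-2 + 288)*(57 + (I*√3 + 4)) = 286*(57 + (4 + I*√3)) = 286*(61 + I*√3) = 17446 + 286*I*√3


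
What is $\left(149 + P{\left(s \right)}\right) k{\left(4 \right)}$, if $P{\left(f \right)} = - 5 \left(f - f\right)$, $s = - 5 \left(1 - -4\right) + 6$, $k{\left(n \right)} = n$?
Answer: $596$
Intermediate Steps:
$s = -19$ ($s = - 5 \left(1 + 4\right) + 6 = \left(-5\right) 5 + 6 = -25 + 6 = -19$)
$P{\left(f \right)} = 0$ ($P{\left(f \right)} = \left(-5\right) 0 = 0$)
$\left(149 + P{\left(s \right)}\right) k{\left(4 \right)} = \left(149 + 0\right) 4 = 149 \cdot 4 = 596$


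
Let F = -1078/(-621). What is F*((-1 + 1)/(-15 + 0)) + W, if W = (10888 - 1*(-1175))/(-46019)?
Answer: -12063/46019 ≈ -0.26213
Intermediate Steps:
F = 1078/621 (F = -1078*(-1/621) = 1078/621 ≈ 1.7359)
W = -12063/46019 (W = (10888 + 1175)*(-1/46019) = 12063*(-1/46019) = -12063/46019 ≈ -0.26213)
F*((-1 + 1)/(-15 + 0)) + W = 1078*((-1 + 1)/(-15 + 0))/621 - 12063/46019 = 1078*(0/(-15))/621 - 12063/46019 = 1078*(0*(-1/15))/621 - 12063/46019 = (1078/621)*0 - 12063/46019 = 0 - 12063/46019 = -12063/46019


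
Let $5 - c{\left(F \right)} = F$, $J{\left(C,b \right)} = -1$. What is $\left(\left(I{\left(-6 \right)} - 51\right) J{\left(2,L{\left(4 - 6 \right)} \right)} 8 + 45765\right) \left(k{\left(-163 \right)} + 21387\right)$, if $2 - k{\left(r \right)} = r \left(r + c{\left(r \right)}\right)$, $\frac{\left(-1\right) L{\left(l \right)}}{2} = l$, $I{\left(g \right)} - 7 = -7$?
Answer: $1025225292$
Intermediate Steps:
$I{\left(g \right)} = 0$ ($I{\left(g \right)} = 7 - 7 = 0$)
$L{\left(l \right)} = - 2 l$
$c{\left(F \right)} = 5 - F$
$k{\left(r \right)} = 2 - 5 r$ ($k{\left(r \right)} = 2 - r \left(r - \left(-5 + r\right)\right) = 2 - r 5 = 2 - 5 r$)
$\left(\left(I{\left(-6 \right)} - 51\right) J{\left(2,L{\left(4 - 6 \right)} \right)} 8 + 45765\right) \left(k{\left(-163 \right)} + 21387\right) = \left(\left(0 - 51\right) \left(\left(-1\right) 8\right) + 45765\right) \left(\left(2 - -815\right) + 21387\right) = \left(\left(-51\right) \left(-8\right) + 45765\right) \left(\left(2 + 815\right) + 21387\right) = \left(408 + 45765\right) \left(817 + 21387\right) = 46173 \cdot 22204 = 1025225292$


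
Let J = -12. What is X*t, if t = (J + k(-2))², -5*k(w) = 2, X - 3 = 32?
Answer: 26908/5 ≈ 5381.6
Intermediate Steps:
X = 35 (X = 3 + 32 = 35)
k(w) = -⅖ (k(w) = -⅕*2 = -⅖)
t = 3844/25 (t = (-12 - ⅖)² = (-62/5)² = 3844/25 ≈ 153.76)
X*t = 35*(3844/25) = 26908/5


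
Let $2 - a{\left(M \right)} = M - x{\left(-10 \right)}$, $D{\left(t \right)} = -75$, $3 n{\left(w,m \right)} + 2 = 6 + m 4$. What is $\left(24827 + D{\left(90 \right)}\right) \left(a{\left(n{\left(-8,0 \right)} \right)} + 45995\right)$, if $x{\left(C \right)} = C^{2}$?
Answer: $\frac{3422879824}{3} \approx 1.141 \cdot 10^{9}$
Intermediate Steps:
$n{\left(w,m \right)} = \frac{4}{3} + \frac{4 m}{3}$ ($n{\left(w,m \right)} = - \frac{2}{3} + \frac{6 + m 4}{3} = - \frac{2}{3} + \frac{6 + 4 m}{3} = - \frac{2}{3} + \left(2 + \frac{4 m}{3}\right) = \frac{4}{3} + \frac{4 m}{3}$)
$a{\left(M \right)} = 102 - M$ ($a{\left(M \right)} = 2 - \left(M - \left(-10\right)^{2}\right) = 2 - \left(M - 100\right) = 2 - \left(-100 + M\right) = 102 - M$)
$\left(24827 + D{\left(90 \right)}\right) \left(a{\left(n{\left(-8,0 \right)} \right)} + 45995\right) = \left(24827 - 75\right) \left(\left(102 - \left(\frac{4}{3} + \frac{4}{3} \cdot 0\right)\right) + 45995\right) = 24752 \left(\left(102 - \left(\frac{4}{3} + 0\right)\right) + 45995\right) = 24752 \left(\left(102 - \frac{4}{3}\right) + 45995\right) = 24752 \left(\frac{302}{3} + 45995\right) = 24752 \cdot \frac{138287}{3} = \frac{3422879824}{3}$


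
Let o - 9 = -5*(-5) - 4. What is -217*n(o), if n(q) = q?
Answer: -6510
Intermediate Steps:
o = 30 (o = 9 + (-5*(-5) - 4) = 9 + (25 - 4) = 9 + 21 = 30)
-217*n(o) = -217*30 = -6510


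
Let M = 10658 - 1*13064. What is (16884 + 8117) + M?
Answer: 22595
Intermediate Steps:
M = -2406 (M = 10658 - 13064 = -2406)
(16884 + 8117) + M = (16884 + 8117) - 2406 = 25001 - 2406 = 22595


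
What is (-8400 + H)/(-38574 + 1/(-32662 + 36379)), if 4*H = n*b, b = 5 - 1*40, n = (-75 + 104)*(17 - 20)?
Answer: 113572935/573518228 ≈ 0.19803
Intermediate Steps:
n = -87 (n = 29*(-3) = -87)
b = -35 (b = 5 - 40 = -35)
H = 3045/4 (H = (-87*(-35))/4 = (¼)*3045 = 3045/4 ≈ 761.25)
(-8400 + H)/(-38574 + 1/(-32662 + 36379)) = (-8400 + 3045/4)/(-38574 + 1/(-32662 + 36379)) = -30555/(4*(-38574 + 1/3717)) = -30555/(4*(-143379557/3717)) = -30555/4*(-3717/143379557) = 113572935/573518228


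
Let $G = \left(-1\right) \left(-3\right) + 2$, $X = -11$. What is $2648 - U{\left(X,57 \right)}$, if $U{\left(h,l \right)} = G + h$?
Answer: $2654$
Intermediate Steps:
$G = 5$ ($G = 3 + 2 = 5$)
$U{\left(h,l \right)} = 5 + h$
$2648 - U{\left(X,57 \right)} = 2648 - \left(5 - 11\right) = 2648 - -6 = 2648 + 6 = 2654$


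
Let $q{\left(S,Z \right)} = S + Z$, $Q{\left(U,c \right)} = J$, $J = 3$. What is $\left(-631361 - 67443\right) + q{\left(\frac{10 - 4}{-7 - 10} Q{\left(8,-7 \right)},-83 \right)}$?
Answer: $- \frac{11881097}{17} \approx -6.9889 \cdot 10^{5}$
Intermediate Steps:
$Q{\left(U,c \right)} = 3$
$\left(-631361 - 67443\right) + q{\left(\frac{10 - 4}{-7 - 10} Q{\left(8,-7 \right)},-83 \right)} = \left(-631361 - 67443\right) - \left(83 - \frac{10 - 4}{-7 - 10} \cdot 3\right) = -698804 - \left(83 - \frac{6}{-17} \cdot 3\right) = -698804 - \left(83 - 6 \left(- \frac{1}{17}\right) 3\right) = -698804 - \frac{1429}{17} = - \frac{11881097}{17}$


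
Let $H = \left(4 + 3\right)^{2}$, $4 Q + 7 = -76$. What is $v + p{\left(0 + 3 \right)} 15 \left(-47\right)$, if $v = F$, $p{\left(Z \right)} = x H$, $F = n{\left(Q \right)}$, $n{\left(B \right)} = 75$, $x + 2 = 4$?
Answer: $-69015$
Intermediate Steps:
$Q = - \frac{83}{4}$ ($Q = - \frac{7}{4} + \frac{1}{4} \left(-76\right) = - \frac{7}{4} - 19 = - \frac{83}{4} \approx -20.75$)
$x = 2$ ($x = -2 + 4 = 2$)
$H = 49$ ($H = 7^{2} = 49$)
$F = 75$
$p{\left(Z \right)} = 98$ ($p{\left(Z \right)} = 2 \cdot 49 = 98$)
$v = 75$
$v + p{\left(0 + 3 \right)} 15 \left(-47\right) = 75 + 98 \cdot 15 \left(-47\right) = 75 + 98 \left(-705\right) = 75 - 69090 = -69015$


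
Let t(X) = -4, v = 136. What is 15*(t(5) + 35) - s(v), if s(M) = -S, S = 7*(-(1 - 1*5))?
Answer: 493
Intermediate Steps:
S = 28 (S = 7*(-(1 - 5)) = 7*(-1*(-4)) = 7*4 = 28)
s(M) = -28 (s(M) = -1*28 = -28)
15*(t(5) + 35) - s(v) = 15*(-4 + 35) - 1*(-28) = 15*31 + 28 = 465 + 28 = 493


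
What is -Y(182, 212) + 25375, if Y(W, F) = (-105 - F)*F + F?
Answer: 92367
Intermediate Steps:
Y(W, F) = F + F*(-105 - F) (Y(W, F) = F*(-105 - F) + F = F + F*(-105 - F))
-Y(182, 212) + 25375 = -(-1)*212*(104 + 212) + 25375 = -(-1)*212*316 + 25375 = -1*(-66992) + 25375 = 66992 + 25375 = 92367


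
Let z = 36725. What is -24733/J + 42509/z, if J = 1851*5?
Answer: -102979726/67977975 ≈ -1.5149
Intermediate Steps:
J = 9255
-24733/J + 42509/z = -24733/9255 + 42509/36725 = -102979726/67977975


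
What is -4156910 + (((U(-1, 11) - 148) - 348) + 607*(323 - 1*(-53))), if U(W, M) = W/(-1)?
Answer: -3929173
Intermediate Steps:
U(W, M) = -W
-4156910 + (((U(-1, 11) - 148) - 348) + 607*(323 - 1*(-53))) = -4156910 + (((-1*(-1) - 148) - 348) + 607*(323 - 1*(-53))) = -4156910 + (((1 - 148) - 348) + 607*(323 + 53)) = -4156910 + ((-147 - 348) + 607*376) = -4156910 + (-495 + 228232) = -4156910 + 227737 = -3929173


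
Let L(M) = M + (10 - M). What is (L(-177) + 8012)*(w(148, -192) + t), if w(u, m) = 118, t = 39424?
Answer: 317205924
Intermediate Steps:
L(M) = 10
(L(-177) + 8012)*(w(148, -192) + t) = (10 + 8012)*(118 + 39424) = 8022*39542 = 317205924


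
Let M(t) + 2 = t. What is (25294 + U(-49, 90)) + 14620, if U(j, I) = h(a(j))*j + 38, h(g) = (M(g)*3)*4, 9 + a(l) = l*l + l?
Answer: -1336556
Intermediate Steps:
a(l) = -9 + l + l² (a(l) = -9 + (l*l + l) = -9 + (l² + l) = -9 + (l + l²) = -9 + l + l²)
M(t) = -2 + t
h(g) = -24 + 12*g (h(g) = ((-2 + g)*3)*4 = (-6 + 3*g)*4 = -24 + 12*g)
U(j, I) = 38 + j*(-132 + 12*j + 12*j²) (U(j, I) = (-24 + 12*(-9 + j + j²))*j + 38 = (-24 + (-108 + 12*j + 12*j²))*j + 38 = (-132 + 12*j + 12*j²)*j + 38 = j*(-132 + 12*j + 12*j²) + 38 = 38 + j*(-132 + 12*j + 12*j²))
(25294 + U(-49, 90)) + 14620 = (25294 + (38 + 12*(-49)*(-11 - 49 + (-49)²))) + 14620 = (25294 + (38 + 12*(-49)*(-11 - 49 + 2401))) + 14620 = (25294 + (38 + 12*(-49)*2341)) + 14620 = (25294 + (38 - 1376508)) + 14620 = (25294 - 1376470) + 14620 = -1351176 + 14620 = -1336556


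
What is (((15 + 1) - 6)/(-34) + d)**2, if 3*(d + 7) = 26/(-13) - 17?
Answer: 483025/2601 ≈ 185.71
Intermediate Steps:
d = -40/3 (d = -7 + (26/(-13) - 17)/3 = -7 + (26*(-1/13) - 17)/3 = -7 + (-2 - 17)/3 = -7 + (1/3)*(-19) = -7 - 19/3 = -40/3 ≈ -13.333)
(((15 + 1) - 6)/(-34) + d)**2 = (((15 + 1) - 6)/(-34) - 40/3)**2 = ((16 - 6)*(-1/34) - 40/3)**2 = (10*(-1/34) - 40/3)**2 = (-5/17 - 40/3)**2 = (-695/51)**2 = 483025/2601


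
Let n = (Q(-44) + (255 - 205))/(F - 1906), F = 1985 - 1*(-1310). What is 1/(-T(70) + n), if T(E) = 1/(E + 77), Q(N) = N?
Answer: -68061/169 ≈ -402.73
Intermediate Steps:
F = 3295 (F = 1985 + 1310 = 3295)
n = 2/463 (n = (-44 + (255 - 205))/(3295 - 1906) = (-44 + 50)/1389 = 6*(1/1389) = 2/463 ≈ 0.0043197)
T(E) = 1/(77 + E)
1/(-T(70) + n) = 1/(-1/(77 + 70) + 2/463) = 1/(-1/147 + 2/463) = 1/(-169/68061) = -68061/169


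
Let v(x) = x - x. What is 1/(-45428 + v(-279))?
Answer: -1/45428 ≈ -2.2013e-5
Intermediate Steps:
v(x) = 0
1/(-45428 + v(-279)) = 1/(-45428 + 0) = 1/(-45428) = -1/45428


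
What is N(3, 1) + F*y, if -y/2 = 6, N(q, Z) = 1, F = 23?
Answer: -275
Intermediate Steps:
y = -12 (y = -2*6 = -12)
N(3, 1) + F*y = 1 + 23*(-12) = 1 - 276 = -275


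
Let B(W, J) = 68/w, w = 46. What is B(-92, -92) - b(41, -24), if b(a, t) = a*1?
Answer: -909/23 ≈ -39.522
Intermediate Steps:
B(W, J) = 34/23 (B(W, J) = 68/46 = 68*(1/46) = 34/23)
b(a, t) = a
B(-92, -92) - b(41, -24) = 34/23 - 1*41 = 34/23 - 41 = -909/23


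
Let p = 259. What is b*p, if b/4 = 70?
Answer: 72520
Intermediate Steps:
b = 280 (b = 4*70 = 280)
b*p = 280*259 = 72520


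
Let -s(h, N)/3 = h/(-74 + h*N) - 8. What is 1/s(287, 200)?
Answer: 57326/1374963 ≈ 0.041693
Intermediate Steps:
s(h, N) = 24 - 3*h/(-74 + N*h) (s(h, N) = -3*(h/(-74 + h*N) - 8) = -3*(h/(-74 + N*h) - 8) = -3*(-8 + h/(-74 + N*h)) = 24 - 3*h/(-74 + N*h))
1/s(287, 200) = 1/(3*(-592 - 1*287 + 8*200*287)/(-74 + 200*287)) = 1/(3*(-592 - 287 + 459200)/(-74 + 57400)) = 1/(3*458321/57326) = 1/(3*(1/57326)*458321) = 1/(1374963/57326) = 57326/1374963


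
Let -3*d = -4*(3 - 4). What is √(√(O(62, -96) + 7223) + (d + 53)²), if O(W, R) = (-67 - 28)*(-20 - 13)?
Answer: √(24025 + 9*√10358)/3 ≈ 52.642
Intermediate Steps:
O(W, R) = 3135 (O(W, R) = -95*(-33) = 3135)
d = -4/3 (d = -(-4)*(3 - 4)/3 = -(-4)*(-1)/3 = -⅓*4 = -4/3 ≈ -1.3333)
√(√(O(62, -96) + 7223) + (d + 53)²) = √(√(3135 + 7223) + (-4/3 + 53)²) = √(√10358 + (155/3)²) = √(√10358 + 24025/9) = √(24025/9 + √10358)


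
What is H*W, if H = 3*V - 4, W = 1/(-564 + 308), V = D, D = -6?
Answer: 11/128 ≈ 0.085938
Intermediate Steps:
V = -6
W = -1/256 (W = 1/(-256) = -1/256 ≈ -0.0039063)
H = -22 (H = 3*(-6) - 4 = -18 - 4 = -22)
H*W = -22*(-1/256) = 11/128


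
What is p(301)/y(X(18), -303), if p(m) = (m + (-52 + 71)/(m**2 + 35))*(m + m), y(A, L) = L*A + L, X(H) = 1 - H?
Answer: 1173102565/31385952 ≈ 37.377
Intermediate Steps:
y(A, L) = L + A*L (y(A, L) = A*L + L = L + A*L)
p(m) = 2*m*(m + 19/(35 + m**2)) (p(m) = (m + 19/(35 + m**2))*(2*m) = 2*m*(m + 19/(35 + m**2)))
p(301)/y(X(18), -303) = (2*301*(19 + 301**3 + 35*301)/(35 + 301**2))/((-303*(1 + (1 - 1*18)))) = (2*301*(19 + 27270901 + 10535)/(35 + 90601))/((-303*(1 + (1 - 18)))) = (2*301*27281455/90636)/((-303*(1 - 17))) = (2*301*(1/90636)*27281455)/((-303*(-16))) = (1173102565/6474)/4848 = (1173102565/6474)*(1/4848) = 1173102565/31385952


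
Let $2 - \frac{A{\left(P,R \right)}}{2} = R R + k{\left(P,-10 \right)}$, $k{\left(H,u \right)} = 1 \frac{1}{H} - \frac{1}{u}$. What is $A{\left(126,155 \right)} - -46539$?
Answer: $- \frac{474773}{315} \approx -1507.2$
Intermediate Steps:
$k{\left(H,u \right)} = \frac{1}{H} - \frac{1}{u}$
$A{\left(P,R \right)} = 4 - 2 R^{2} + \frac{-10 - P}{5 P}$ ($A{\left(P,R \right)} = 4 - 2 \left(R R + \frac{-10 - P}{P \left(-10\right)}\right) = 4 - 2 \left(R^{2} + \frac{1}{P} \left(- \frac{1}{10}\right) \left(-10 - P\right)\right) = 4 - 2 \left(R^{2} - \frac{-10 - P}{10 P}\right) = 4 - \left(2 R^{2} - \frac{-10 - P}{5 P}\right) = 4 - 2 R^{2} + \frac{-10 - P}{5 P}$)
$A{\left(126,155 \right)} - -46539 = \left(\frac{19}{5} - \frac{2}{126} - 2 \cdot 155^{2}\right) - -46539 = \left(\frac{19}{5} - \frac{1}{63} - 48050\right) + 46539 = - \frac{15134558}{315} + 46539 = - \frac{474773}{315}$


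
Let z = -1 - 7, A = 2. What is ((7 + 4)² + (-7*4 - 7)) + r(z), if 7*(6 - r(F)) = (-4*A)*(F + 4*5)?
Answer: 740/7 ≈ 105.71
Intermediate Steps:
z = -8
r(F) = 202/7 + 8*F/7 (r(F) = 6 - (-4*2)*(F + 4*5)/7 = 6 - (-8)*(F + 20)/7 = 6 - (-8)*(20 + F)/7 = 6 - (-160 - 8*F)/7 = 6 + (160/7 + 8*F/7) = 202/7 + 8*F/7)
((7 + 4)² + (-7*4 - 7)) + r(z) = ((7 + 4)² + (-7*4 - 7)) + (202/7 + (8/7)*(-8)) = (11² + (-28 - 7)) + (202/7 - 64/7) = (121 - 35) + 138/7 = 86 + 138/7 = 740/7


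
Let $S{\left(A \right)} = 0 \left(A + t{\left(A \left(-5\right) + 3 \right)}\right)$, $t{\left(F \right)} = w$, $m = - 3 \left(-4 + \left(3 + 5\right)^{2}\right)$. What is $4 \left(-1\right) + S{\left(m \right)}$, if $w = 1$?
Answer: $-4$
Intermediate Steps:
$m = -180$ ($m = - 3 \left(-4 + 8^{2}\right) = - 3 \left(-4 + 64\right) = \left(-3\right) 60 = -180$)
$t{\left(F \right)} = 1$
$S{\left(A \right)} = 0$ ($S{\left(A \right)} = 0 \left(A + 1\right) = 0 \left(1 + A\right) = 0$)
$4 \left(-1\right) + S{\left(m \right)} = 4 \left(-1\right) + 0 = -4 + 0 = -4$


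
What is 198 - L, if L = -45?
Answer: 243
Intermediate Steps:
198 - L = 198 - 1*(-45) = 198 + 45 = 243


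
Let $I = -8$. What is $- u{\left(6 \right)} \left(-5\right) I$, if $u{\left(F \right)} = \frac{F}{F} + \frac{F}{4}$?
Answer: $-100$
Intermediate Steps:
$u{\left(F \right)} = 1 + \frac{F}{4}$ ($u{\left(F \right)} = 1 + F \frac{1}{4} = 1 + \frac{F}{4}$)
$- u{\left(6 \right)} \left(-5\right) I = - \left(1 + \frac{1}{4} \cdot 6\right) \left(-5\right) \left(-8\right) = - \left(1 + \frac{3}{2}\right) \left(-5\right) \left(-8\right) = - \frac{5}{2} \left(-5\right) \left(-8\right) = - \frac{\left(-25\right) \left(-8\right)}{2} = \left(-1\right) 100 = -100$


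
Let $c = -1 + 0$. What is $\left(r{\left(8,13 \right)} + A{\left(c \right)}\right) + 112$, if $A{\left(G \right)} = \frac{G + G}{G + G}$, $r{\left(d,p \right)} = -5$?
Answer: $108$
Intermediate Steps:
$c = -1$
$A{\left(G \right)} = 1$ ($A{\left(G \right)} = \frac{2 G}{2 G} = 2 G \frac{1}{2 G} = 1$)
$\left(r{\left(8,13 \right)} + A{\left(c \right)}\right) + 112 = \left(-5 + 1\right) + 112 = -4 + 112 = 108$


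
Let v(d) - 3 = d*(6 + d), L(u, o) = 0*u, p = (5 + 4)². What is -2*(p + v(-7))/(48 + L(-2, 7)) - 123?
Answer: -3043/24 ≈ -126.79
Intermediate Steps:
p = 81 (p = 9² = 81)
L(u, o) = 0
v(d) = 3 + d*(6 + d)
-2*(p + v(-7))/(48 + L(-2, 7)) - 123 = -2*(81 + (3 + (-7)² + 6*(-7)))/(48 + 0) - 123 = -2*(81 + (3 + 49 - 42))/48 - 123 = -2*(81 + 10)/48 - 123 = -182/48 - 123 = -2*91/48 - 123 = -91/24 - 123 = -3043/24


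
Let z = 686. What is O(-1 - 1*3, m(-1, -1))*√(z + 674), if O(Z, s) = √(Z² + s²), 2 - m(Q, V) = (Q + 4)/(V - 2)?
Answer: 20*√85 ≈ 184.39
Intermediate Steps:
m(Q, V) = 2 - (4 + Q)/(-2 + V) (m(Q, V) = 2 - (Q + 4)/(V - 2) = 2 - (4 + Q)/(-2 + V))
O(-1 - 1*3, m(-1, -1))*√(z + 674) = √((-1 - 1*3)² + ((-8 - 1*(-1) + 2*(-1))/(-2 - 1))²)*√(686 + 674) = √((-1 - 3)² + ((-8 + 1 - 2)/(-3))²)*√1360 = √((-4)² + (-⅓*(-9))²)*(4*√85) = √(16 + 3²)*(4*√85) = √(16 + 9)*(4*√85) = √25*(4*√85) = 5*(4*√85) = 20*√85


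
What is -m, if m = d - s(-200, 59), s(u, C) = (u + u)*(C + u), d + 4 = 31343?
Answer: 25061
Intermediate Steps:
d = 31339 (d = -4 + 31343 = 31339)
s(u, C) = 2*u*(C + u) (s(u, C) = (2*u)*(C + u) = 2*u*(C + u))
m = -25061 (m = 31339 - 2*(-200)*(59 - 200) = 31339 - 2*(-200)*(-141) = 31339 - 1*56400 = 31339 - 56400 = -25061)
-m = -1*(-25061) = 25061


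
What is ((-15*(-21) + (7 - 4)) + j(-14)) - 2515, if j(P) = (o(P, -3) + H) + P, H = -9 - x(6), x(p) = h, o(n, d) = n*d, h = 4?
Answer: -2182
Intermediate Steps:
o(n, d) = d*n
x(p) = 4
H = -13 (H = -9 - 1*4 = -9 - 4 = -13)
j(P) = -13 - 2*P (j(P) = (-3*P - 13) + P = (-13 - 3*P) + P = -13 - 2*P)
((-15*(-21) + (7 - 4)) + j(-14)) - 2515 = ((-15*(-21) + (7 - 4)) + (-13 - 2*(-14))) - 2515 = ((315 + 3) + (-13 + 28)) - 2515 = (318 + 15) - 2515 = 333 - 2515 = -2182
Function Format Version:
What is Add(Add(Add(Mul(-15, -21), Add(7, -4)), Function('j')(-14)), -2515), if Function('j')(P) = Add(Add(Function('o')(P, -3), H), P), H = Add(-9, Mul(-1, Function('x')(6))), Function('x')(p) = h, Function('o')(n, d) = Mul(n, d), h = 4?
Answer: -2182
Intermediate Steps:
Function('o')(n, d) = Mul(d, n)
Function('x')(p) = 4
H = -13 (H = Add(-9, Mul(-1, 4)) = Add(-9, -4) = -13)
Function('j')(P) = Add(-13, Mul(-2, P)) (Function('j')(P) = Add(Add(Mul(-3, P), -13), P) = Add(Add(-13, Mul(-3, P)), P) = Add(-13, Mul(-2, P)))
Add(Add(Add(Mul(-15, -21), Add(7, -4)), Function('j')(-14)), -2515) = Add(Add(Add(Mul(-15, -21), Add(7, -4)), Add(-13, Mul(-2, -14))), -2515) = Add(Add(Add(315, 3), Add(-13, 28)), -2515) = Add(Add(318, 15), -2515) = Add(333, -2515) = -2182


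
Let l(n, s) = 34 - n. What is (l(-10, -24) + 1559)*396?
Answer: 634788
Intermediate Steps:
(l(-10, -24) + 1559)*396 = ((34 - 1*(-10)) + 1559)*396 = ((34 + 10) + 1559)*396 = (44 + 1559)*396 = 1603*396 = 634788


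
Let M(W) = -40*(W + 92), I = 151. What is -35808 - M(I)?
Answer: -26088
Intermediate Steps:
M(W) = -3680 - 40*W (M(W) = -40*(92 + W) = -3680 - 40*W)
-35808 - M(I) = -35808 - (-3680 - 40*151) = -35808 - (-3680 - 6040) = -35808 - 1*(-9720) = -35808 + 9720 = -26088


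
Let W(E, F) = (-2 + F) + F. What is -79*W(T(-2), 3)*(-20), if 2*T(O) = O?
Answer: 6320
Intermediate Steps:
T(O) = O/2
W(E, F) = -2 + 2*F
-79*W(T(-2), 3)*(-20) = -79*(-2 + 2*3)*(-20) = -79*(-2 + 6)*(-20) = -79*4*(-20) = -316*(-20) = 6320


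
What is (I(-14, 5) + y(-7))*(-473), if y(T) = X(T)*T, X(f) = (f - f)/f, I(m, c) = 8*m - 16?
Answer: 60544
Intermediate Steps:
I(m, c) = -16 + 8*m
X(f) = 0 (X(f) = 0/f = 0)
y(T) = 0 (y(T) = 0*T = 0)
(I(-14, 5) + y(-7))*(-473) = ((-16 + 8*(-14)) + 0)*(-473) = ((-16 - 112) + 0)*(-473) = (-128 + 0)*(-473) = -128*(-473) = 60544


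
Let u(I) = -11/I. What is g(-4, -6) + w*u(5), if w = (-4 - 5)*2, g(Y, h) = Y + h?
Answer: 148/5 ≈ 29.600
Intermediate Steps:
w = -18 (w = -9*2 = -18)
g(-4, -6) + w*u(5) = (-4 - 6) - (-198)/5 = -10 - (-198)/5 = -10 - 18*(-11/5) = -10 + 198/5 = 148/5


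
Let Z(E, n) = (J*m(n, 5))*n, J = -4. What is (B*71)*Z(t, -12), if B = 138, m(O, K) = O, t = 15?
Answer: -5643648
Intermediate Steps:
Z(E, n) = -4*n² (Z(E, n) = (-4*n)*n = -4*n²)
(B*71)*Z(t, -12) = (138*71)*(-4*(-12)²) = 9798*(-4*144) = 9798*(-576) = -5643648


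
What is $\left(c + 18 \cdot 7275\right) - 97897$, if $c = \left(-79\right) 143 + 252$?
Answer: $22008$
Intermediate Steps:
$c = -11045$ ($c = -11297 + 252 = -11045$)
$\left(c + 18 \cdot 7275\right) - 97897 = \left(-11045 + 18 \cdot 7275\right) - 97897 = \left(-11045 + 130950\right) - 97897 = 119905 - 97897 = 22008$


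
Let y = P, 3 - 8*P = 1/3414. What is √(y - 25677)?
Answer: I*√1197084930981/6828 ≈ 160.24*I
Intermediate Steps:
P = 10241/27312 (P = 3/8 - ⅛/3414 = 3/8 - ⅛*1/3414 = 3/8 - 1/27312 = 10241/27312 ≈ 0.37496)
y = 10241/27312 ≈ 0.37496
√(y - 25677) = √(10241/27312 - 25677) = √(-701279983/27312) = I*√1197084930981/6828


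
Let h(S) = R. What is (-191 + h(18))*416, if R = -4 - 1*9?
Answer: -84864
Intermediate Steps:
R = -13 (R = -4 - 9 = -13)
h(S) = -13
(-191 + h(18))*416 = (-191 - 13)*416 = -204*416 = -84864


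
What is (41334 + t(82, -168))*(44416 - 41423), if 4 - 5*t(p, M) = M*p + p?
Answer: 659561424/5 ≈ 1.3191e+8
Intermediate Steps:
t(p, M) = ⅘ - p/5 - M*p/5 (t(p, M) = ⅘ - (M*p + p)/5 = ⅘ - (p + M*p)/5 = ⅘ + (-p/5 - M*p/5) = ⅘ - p/5 - M*p/5)
(41334 + t(82, -168))*(44416 - 41423) = (41334 + (⅘ - ⅕*82 - ⅕*(-168)*82))*(44416 - 41423) = (41334 + (⅘ - 82/5 + 13776/5))*2993 = (41334 + 13698/5)*2993 = (220368/5)*2993 = 659561424/5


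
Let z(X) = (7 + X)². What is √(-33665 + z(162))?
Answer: 4*I*√319 ≈ 71.442*I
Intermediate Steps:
√(-33665 + z(162)) = √(-33665 + (7 + 162)²) = √(-33665 + 169²) = √(-33665 + 28561) = √(-5104) = 4*I*√319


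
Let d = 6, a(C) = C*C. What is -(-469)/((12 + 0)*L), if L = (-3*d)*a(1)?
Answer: -469/216 ≈ -2.1713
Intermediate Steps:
a(C) = C²
L = -18 (L = -3*6*1² = -18*1 = -18)
-(-469)/((12 + 0)*L) = -(-469)/((12 + 0)*(-18)) = -(-469)/(12*(-18)) = -(-469)/(-216) = -(-469)*(-1)/216 = -1*469/216 = -469/216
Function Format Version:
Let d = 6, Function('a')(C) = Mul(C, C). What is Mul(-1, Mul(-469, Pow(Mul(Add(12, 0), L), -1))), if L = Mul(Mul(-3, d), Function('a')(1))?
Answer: Rational(-469, 216) ≈ -2.1713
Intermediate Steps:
Function('a')(C) = Pow(C, 2)
L = -18 (L = Mul(Mul(-3, 6), Pow(1, 2)) = Mul(-18, 1) = -18)
Mul(-1, Mul(-469, Pow(Mul(Add(12, 0), L), -1))) = Mul(-1, Mul(-469, Pow(Mul(Add(12, 0), -18), -1))) = Mul(-1, Mul(-469, Pow(Mul(12, -18), -1))) = Mul(-1, Mul(-469, Pow(-216, -1))) = Mul(-1, Mul(-469, Rational(-1, 216))) = Mul(-1, Rational(469, 216)) = Rational(-469, 216)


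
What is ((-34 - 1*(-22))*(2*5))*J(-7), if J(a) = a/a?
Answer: -120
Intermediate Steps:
J(a) = 1
((-34 - 1*(-22))*(2*5))*J(-7) = ((-34 - 1*(-22))*(2*5))*1 = ((-34 + 22)*10)*1 = -12*10*1 = -120*1 = -120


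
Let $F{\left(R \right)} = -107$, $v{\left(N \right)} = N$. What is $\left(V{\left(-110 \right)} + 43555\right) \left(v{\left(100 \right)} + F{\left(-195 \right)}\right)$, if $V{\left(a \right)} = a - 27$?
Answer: $-303926$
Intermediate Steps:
$V{\left(a \right)} = -27 + a$ ($V{\left(a \right)} = a - 27 = -27 + a$)
$\left(V{\left(-110 \right)} + 43555\right) \left(v{\left(100 \right)} + F{\left(-195 \right)}\right) = \left(\left(-27 - 110\right) + 43555\right) \left(100 - 107\right) = \left(-137 + 43555\right) \left(-7\right) = 43418 \left(-7\right) = -303926$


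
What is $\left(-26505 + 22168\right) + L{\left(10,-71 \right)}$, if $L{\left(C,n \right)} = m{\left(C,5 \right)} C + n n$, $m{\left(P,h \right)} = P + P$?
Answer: $904$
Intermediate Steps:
$m{\left(P,h \right)} = 2 P$
$L{\left(C,n \right)} = n^{2} + 2 C^{2}$ ($L{\left(C,n \right)} = 2 C C + n n = 2 C^{2} + n^{2} = n^{2} + 2 C^{2}$)
$\left(-26505 + 22168\right) + L{\left(10,-71 \right)} = \left(-26505 + 22168\right) + \left(\left(-71\right)^{2} + 2 \cdot 10^{2}\right) = -4337 + \left(5041 + 2 \cdot 100\right) = -4337 + \left(5041 + 200\right) = -4337 + 5241 = 904$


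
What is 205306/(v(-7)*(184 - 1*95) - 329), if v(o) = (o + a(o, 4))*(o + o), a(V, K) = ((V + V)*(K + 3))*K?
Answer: 205306/496825 ≈ 0.41324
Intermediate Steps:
a(V, K) = 2*K*V*(3 + K) (a(V, K) = ((2*V)*(3 + K))*K = (2*V*(3 + K))*K = 2*K*V*(3 + K))
v(o) = 114*o² (v(o) = (o + 2*4*o*(3 + 4))*(o + o) = (o + 2*4*o*7)*(2*o) = (o + 56*o)*(2*o) = (57*o)*(2*o) = 114*o²)
205306/(v(-7)*(184 - 1*95) - 329) = 205306/((114*(-7)²)*(184 - 1*95) - 329) = 205306/((114*49)*(184 - 95) - 329) = 205306/(5586*89 - 329) = 205306/(497154 - 329) = 205306/496825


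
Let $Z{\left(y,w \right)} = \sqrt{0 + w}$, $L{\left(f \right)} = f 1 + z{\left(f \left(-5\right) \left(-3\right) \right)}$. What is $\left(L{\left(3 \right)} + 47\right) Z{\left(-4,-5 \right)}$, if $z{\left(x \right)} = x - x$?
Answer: $50 i \sqrt{5} \approx 111.8 i$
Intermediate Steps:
$z{\left(x \right)} = 0$
$L{\left(f \right)} = f$ ($L{\left(f \right)} = f 1 + 0 = f + 0 = f$)
$Z{\left(y,w \right)} = \sqrt{w}$
$\left(L{\left(3 \right)} + 47\right) Z{\left(-4,-5 \right)} = \left(3 + 47\right) \sqrt{-5} = 50 i \sqrt{5}$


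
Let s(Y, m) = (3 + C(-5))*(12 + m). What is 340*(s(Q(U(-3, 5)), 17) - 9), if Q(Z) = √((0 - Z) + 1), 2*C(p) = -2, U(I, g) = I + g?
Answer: 16660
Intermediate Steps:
C(p) = -1 (C(p) = (½)*(-2) = -1)
Q(Z) = √(1 - Z) (Q(Z) = √(-Z + 1) = √(1 - Z))
s(Y, m) = 24 + 2*m (s(Y, m) = (3 - 1)*(12 + m) = 2*(12 + m) = 24 + 2*m)
340*(s(Q(U(-3, 5)), 17) - 9) = 340*((24 + 2*17) - 9) = 340*((24 + 34) - 9) = 340*(58 - 9) = 340*49 = 16660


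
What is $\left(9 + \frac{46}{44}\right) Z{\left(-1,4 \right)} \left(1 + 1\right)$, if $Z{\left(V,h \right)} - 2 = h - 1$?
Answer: $\frac{1105}{11} \approx 100.45$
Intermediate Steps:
$Z{\left(V,h \right)} = 1 + h$ ($Z{\left(V,h \right)} = 2 + \left(h - 1\right) = 2 + \left(-1 + h\right) = 1 + h$)
$\left(9 + \frac{46}{44}\right) Z{\left(-1,4 \right)} \left(1 + 1\right) = \left(9 + \frac{46}{44}\right) \left(1 + 4\right) \left(1 + 1\right) = \left(9 + 46 \cdot \frac{1}{44}\right) 5 \cdot 2 = \left(9 + \frac{23}{22}\right) 10 = \frac{221}{22} \cdot 10 = \frac{1105}{11}$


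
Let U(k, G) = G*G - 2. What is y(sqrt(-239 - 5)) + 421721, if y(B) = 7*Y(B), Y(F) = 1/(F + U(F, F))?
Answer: 1830269017/4340 - I*sqrt(61)/4340 ≈ 4.2172e+5 - 0.0017996*I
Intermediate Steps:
U(k, G) = -2 + G**2 (U(k, G) = G**2 - 2 = -2 + G**2)
Y(F) = 1/(-2 + F + F**2) (Y(F) = 1/(F + (-2 + F**2)) = 1/(-2 + F + F**2))
y(B) = 7/(-2 + B + B**2)
y(sqrt(-239 - 5)) + 421721 = 7/(-2 + sqrt(-239 - 5) + (sqrt(-239 - 5))**2) + 421721 = 7/(-2 + sqrt(-244) + (sqrt(-244))**2) + 421721 = 7/(-2 + 2*I*sqrt(61) + (2*I*sqrt(61))**2) + 421721 = 7/(-2 + 2*I*sqrt(61) - 244) + 421721 = 7/(-246 + 2*I*sqrt(61)) + 421721 = 421721 + 7/(-246 + 2*I*sqrt(61))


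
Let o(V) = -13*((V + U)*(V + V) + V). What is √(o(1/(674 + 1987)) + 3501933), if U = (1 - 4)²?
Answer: 10*√247969102630/2661 ≈ 1871.3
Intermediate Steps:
U = 9 (U = (-3)² = 9)
o(V) = -13*V - 26*V*(9 + V) (o(V) = -13*((V + 9)*(V + V) + V) = -13*((9 + V)*(2*V) + V) = -13*(2*V*(9 + V) + V) = -13*(V + 2*V*(9 + V)) = -13*V - 26*V*(9 + V))
√(o(1/(674 + 1987)) + 3501933) = √(-13*(19 + 2/(674 + 1987))/(674 + 1987) + 3501933) = √(-13*(19 + 2/2661)/2661 + 3501933) = √(-13*1/2661*(19 + 2*(1/2661)) + 3501933) = √(-13*1/2661*(19 + 2/2661) + 3501933) = √(-13*1/2661*50561/2661 + 3501933) = √(-657293/7080921 + 3501933) = √(24796910263000/7080921) = 10*√247969102630/2661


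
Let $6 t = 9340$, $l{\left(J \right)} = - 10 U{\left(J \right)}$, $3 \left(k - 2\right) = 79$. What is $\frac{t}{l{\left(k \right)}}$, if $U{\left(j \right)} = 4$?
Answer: $- \frac{467}{12} \approx -38.917$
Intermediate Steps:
$k = \frac{85}{3}$ ($k = 2 + \frac{1}{3} \cdot 79 = 2 + \frac{79}{3} = \frac{85}{3} \approx 28.333$)
$l{\left(J \right)} = -40$ ($l{\left(J \right)} = \left(-10\right) 4 = -40$)
$t = \frac{4670}{3}$ ($t = \frac{1}{6} \cdot 9340 = \frac{4670}{3} \approx 1556.7$)
$\frac{t}{l{\left(k \right)}} = \frac{4670}{3 \left(-40\right)} = \frac{4670}{3} \left(- \frac{1}{40}\right) = - \frac{467}{12}$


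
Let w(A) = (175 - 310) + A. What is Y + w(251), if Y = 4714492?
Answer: 4714608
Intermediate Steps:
w(A) = -135 + A
Y + w(251) = 4714492 + (-135 + 251) = 4714492 + 116 = 4714608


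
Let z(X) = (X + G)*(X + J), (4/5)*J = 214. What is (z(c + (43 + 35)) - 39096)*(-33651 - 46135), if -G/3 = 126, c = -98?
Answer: 10978633386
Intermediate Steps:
J = 535/2 (J = (5/4)*214 = 535/2 ≈ 267.50)
G = -378 (G = -3*126 = -378)
z(X) = (-378 + X)*(535/2 + X) (z(X) = (X - 378)*(X + 535/2) = (-378 + X)*(535/2 + X))
(z(c + (43 + 35)) - 39096)*(-33651 - 46135) = ((-101115 + (-98 + (43 + 35))² - 221*(-98 + (43 + 35))/2) - 39096)*(-33651 - 46135) = ((-101115 + (-98 + 78)² - 221*(-98 + 78)/2) - 39096)*(-79786) = ((-101115 + (-20)² - 221/2*(-20)) - 39096)*(-79786) = ((-101115 + 400 + 2210) - 39096)*(-79786) = (-98505 - 39096)*(-79786) = -137601*(-79786) = 10978633386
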